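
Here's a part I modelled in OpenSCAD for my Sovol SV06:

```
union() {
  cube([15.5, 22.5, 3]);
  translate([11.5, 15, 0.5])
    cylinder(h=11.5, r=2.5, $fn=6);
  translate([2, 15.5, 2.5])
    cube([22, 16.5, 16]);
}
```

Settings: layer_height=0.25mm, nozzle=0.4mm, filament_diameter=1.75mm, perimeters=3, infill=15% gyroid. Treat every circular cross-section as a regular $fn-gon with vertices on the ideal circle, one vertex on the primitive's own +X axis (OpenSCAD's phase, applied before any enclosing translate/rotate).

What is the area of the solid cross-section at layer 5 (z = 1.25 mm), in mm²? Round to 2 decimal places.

348.75 mm²

At z = 1.25 mm: the cube is present — its section is the full 15.5×22.5 rectangle (area 348.75 mm²); the r=2.5 cylinder at (11.5, 15) gives a regular 6-gon of circumradius 2.5 (constant along its height) (area = (6/2)·2.500²·sin(360°/6) = 16.24 mm²); the cube at (2, 15.5) does not reach this height (z outside [2.5, 18.5]); Taking the union: the r=2.5 cylinder at (11.5, 15) lies entirely inside the 15.5×22.5 cube, so the union is just the 15.5×22.5 cube — area = 348.75 mm². Overall, the cross-section is a single solid region. Net area = 348.75 mm².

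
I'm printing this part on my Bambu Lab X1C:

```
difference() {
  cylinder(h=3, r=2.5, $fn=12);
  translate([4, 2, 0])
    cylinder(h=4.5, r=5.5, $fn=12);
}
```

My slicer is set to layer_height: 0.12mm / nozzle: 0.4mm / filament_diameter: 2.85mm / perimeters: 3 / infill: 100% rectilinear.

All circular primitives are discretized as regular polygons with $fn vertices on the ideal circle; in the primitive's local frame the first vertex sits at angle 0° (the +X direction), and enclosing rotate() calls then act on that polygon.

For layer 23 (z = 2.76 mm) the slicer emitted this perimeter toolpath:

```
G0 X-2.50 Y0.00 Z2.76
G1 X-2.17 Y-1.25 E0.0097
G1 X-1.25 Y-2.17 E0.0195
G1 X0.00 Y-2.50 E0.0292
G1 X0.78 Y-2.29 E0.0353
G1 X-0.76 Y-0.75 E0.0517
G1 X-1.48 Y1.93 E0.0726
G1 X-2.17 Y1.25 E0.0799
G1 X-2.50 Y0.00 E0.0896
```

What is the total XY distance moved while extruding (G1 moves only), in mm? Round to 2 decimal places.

11.91 mm

Sum the Euclidean lengths of each G1 segment: total = 11.91 mm.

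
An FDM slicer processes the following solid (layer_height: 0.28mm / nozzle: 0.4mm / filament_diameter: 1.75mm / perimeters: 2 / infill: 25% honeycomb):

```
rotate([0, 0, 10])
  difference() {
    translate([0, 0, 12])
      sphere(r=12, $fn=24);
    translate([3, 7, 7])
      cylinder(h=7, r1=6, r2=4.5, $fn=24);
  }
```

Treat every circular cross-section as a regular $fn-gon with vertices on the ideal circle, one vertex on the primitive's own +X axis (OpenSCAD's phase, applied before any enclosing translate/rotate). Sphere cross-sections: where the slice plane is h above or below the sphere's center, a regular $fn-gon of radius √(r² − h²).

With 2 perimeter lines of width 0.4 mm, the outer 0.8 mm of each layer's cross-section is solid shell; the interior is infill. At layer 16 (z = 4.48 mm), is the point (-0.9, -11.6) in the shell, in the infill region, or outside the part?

At z = 4.48 mm: the sphere: section is a regular 24-gon, circumradius = √(r²−h²) = √(12²−7.52²) = 9.351; the cone at (3, 7) is absent (z outside [7, 14]); After the difference (first − rest): none of the subtracted shapes is present at this height, so the r=12 sphere is unchanged — 1 connected region; (rotated 10° about Z; rotation is an isometry so areas/perimeters/island counts are preserved). Overall, the cross-section is a single solid region. Undo the 10° rotation: the query point maps to (-2.901, -11.267) in the un-rotated model frame. The nearest boundary edge runs (-4.68, -8.10)→(-2.42, -9.03); distance from the point to it = 2.29 mm. The point is not inside any of the regions above, so it lies outside the cross-section (2.29 mm from the nearest boundary).

outside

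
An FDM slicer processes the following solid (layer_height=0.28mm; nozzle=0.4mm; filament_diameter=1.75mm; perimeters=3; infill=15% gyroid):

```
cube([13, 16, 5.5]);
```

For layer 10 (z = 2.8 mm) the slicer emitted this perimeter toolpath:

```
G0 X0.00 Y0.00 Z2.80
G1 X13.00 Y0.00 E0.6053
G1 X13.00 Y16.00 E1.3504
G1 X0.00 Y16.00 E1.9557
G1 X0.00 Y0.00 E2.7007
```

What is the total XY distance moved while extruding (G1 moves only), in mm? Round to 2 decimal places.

Sum the Euclidean lengths of each G1 segment: total = 58.00 mm.

58.00 mm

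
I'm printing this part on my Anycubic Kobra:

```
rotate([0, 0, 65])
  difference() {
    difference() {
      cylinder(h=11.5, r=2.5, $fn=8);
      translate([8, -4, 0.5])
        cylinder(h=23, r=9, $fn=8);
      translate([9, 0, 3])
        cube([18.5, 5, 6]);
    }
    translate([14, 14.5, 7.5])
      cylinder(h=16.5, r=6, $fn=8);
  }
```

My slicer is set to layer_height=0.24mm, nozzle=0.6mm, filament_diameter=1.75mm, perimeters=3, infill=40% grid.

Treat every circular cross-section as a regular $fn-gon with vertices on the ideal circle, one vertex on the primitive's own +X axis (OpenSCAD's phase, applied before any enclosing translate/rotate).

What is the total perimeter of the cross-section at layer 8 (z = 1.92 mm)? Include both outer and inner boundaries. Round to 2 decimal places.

At z = 1.92 mm: the r=2.5 cylinder contributes a regular 8-gon of circumradius 2.5 (perimeter = 2·8·2.500·sin(180°/8) = 15.31 mm); the r=9 cylinder at (8, -4) gives a regular 8-gon of circumradius 9 (constant along its height) (perimeter = 2·8·9.000·sin(180°/8) = 55.11 mm); the cube at (9, 0) is not intersected at this z (z outside [3, 9]); After the difference (first − rest): starting from the r=2.5 cylinder, the r=9 cylinder at (8, -4) partially overlaps it — only the 6.04 mm² overlap (of its 229.10 mm²) is removed, clipping the outline — boundary = 13.49 mm; the cylinder at (14, 14.5) does not reach this height (z outside [7.5, 24]); Subtracting the remaining from the first: none of the subtracted shapes is present at this height, so the result so far is unchanged — boundary = 13.49 mm; (whole slice rotated 65° about Z — lengths, areas and connectivity unchanged). Overall, the cross-section is a single solid region. Total boundary length (outer) = 13.49 mm.

13.49 mm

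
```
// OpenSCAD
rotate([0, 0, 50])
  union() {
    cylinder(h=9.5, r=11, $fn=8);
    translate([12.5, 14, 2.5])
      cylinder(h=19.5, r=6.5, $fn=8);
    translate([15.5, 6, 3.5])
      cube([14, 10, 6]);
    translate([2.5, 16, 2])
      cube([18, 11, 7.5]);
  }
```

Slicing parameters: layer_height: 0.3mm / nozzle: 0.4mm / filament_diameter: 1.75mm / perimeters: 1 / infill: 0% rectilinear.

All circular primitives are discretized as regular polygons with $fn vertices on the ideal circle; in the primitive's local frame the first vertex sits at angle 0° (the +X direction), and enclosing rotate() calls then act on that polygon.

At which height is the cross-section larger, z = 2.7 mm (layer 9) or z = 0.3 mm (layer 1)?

layer 9 (z = 2.7 mm)

Layer 9 (z = 2.7): the cylinder: section is a regular 8-gon, circumradius r=11 (area = (8/2)·11.000²·sin(360°/8) = 342.24 mm²); the cylinder at (12.5, 14): section is a regular 8-gon, circumradius r=6.5 (area = (8/2)·6.500²·sin(360°/8) = 119.50 mm²); the cube at (15.5, 6) does not reach this height (z outside [3.5, 9.5]); the cube at (2.5, 16) (footprint 18×11) is included at this height (area 198.00 mm²); Taking the union: the regions partially overlap — summed areas 659.74 mm² minus the doubly-counted overlap 35.41 mm² gives 624.33 mm² — area = 624.33 mm²; (whole slice rotated 50° about Z — lengths, areas and connectivity unchanged). So its area = 624.33 mm². Layer 1 (z = 0.3): the r=11 cylinder contributes a regular 8-gon of circumradius 11 (area = (8/2)·11.000²·sin(360°/8) = 342.24 mm²); the cylinder at (12.5, 14) does not reach this height (z outside [2.5, 22]); the cube at (15.5, 6) does not reach this height (z outside [3.5, 9.5]); the cube at (2.5, 16) is not intersected at this z (z outside [2, 9.5]); Taking the union: only the r=11 cylinder is present, so the union is just that shape — area = 342.24 mm²; (rotated 50° about Z; rotation is an isometry so areas/perimeters/island counts are preserved). So its area = 342.24 mm². Layer 9 is larger (624.33 vs 342.24 mm²).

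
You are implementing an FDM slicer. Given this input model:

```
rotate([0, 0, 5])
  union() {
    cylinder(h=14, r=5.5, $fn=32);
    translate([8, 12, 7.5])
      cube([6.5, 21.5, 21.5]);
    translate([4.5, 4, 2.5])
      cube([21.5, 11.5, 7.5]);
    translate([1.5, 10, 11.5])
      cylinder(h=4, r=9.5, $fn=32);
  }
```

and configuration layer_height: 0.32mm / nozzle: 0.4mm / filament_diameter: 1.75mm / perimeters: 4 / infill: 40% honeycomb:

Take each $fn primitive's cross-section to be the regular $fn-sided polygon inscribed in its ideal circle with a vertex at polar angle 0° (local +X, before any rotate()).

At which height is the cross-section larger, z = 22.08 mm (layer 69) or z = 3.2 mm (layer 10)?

layer 10 (z = 3.2 mm)

Layer 69 (z = 22.08): the cylinder is absent (z outside [0, 14]); the cube at (8, 12) is present — its section is the full 6.5×21.5 rectangle (area 139.75 mm²); the cube at (4.5, 4) does not reach this height (z outside [2.5, 10]); the cylinder at (1.5, 10) is absent (z outside [11.5, 15.5]); Merging all regions: only the 6.5×21.5 cube at (8, 12) is present, so the union is just that shape — area = 139.75 mm²; (whole slice rotated 5° about Z — lengths, areas and connectivity unchanged). So its area = 139.75 mm². Layer 10 (z = 3.2): the r=5.5 cylinder gives a regular 32-gon of circumradius 5.5 (constant along its height) (area = (32/2)·5.500²·sin(360°/32) = 94.42 mm²); the cube at (8, 12) is not intersected at this z (z outside [7.5, 29]); the 21.5×11.5 cube at (4.5, 4) contributes its full rectangle (area 247.25 mm²); the cylinder at (1.5, 10) does not reach this height (z outside [11.5, 15.5]); Taking the union: the 2 present regions are separate (no shared area or edge), so areas and boundary lengths simply add and each stays a separate island — area = 341.67 mm²; (whole slice rotated 5° about Z — lengths, areas and connectivity unchanged). So its area = 341.67 mm². Layer 10 is larger (341.67 vs 139.75 mm²).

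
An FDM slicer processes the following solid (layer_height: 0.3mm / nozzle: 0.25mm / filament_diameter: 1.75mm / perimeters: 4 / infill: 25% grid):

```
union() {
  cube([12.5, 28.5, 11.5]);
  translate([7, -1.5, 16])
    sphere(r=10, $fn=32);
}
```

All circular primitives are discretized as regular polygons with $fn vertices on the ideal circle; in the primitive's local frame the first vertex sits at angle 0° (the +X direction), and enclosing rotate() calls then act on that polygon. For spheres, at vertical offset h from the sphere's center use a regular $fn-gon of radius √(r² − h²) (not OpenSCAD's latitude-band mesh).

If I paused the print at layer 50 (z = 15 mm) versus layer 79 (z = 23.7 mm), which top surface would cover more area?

Layer 50 (z = 15): the cube does not reach this height (z outside [0, 11.5]); the r=10 sphere at (7, -1.5) contributes a regular 32-gon of circumradius √(10²−1²) = 9.950 (area = (32/2)·9.950²·sin(360°/32) = 309.02 mm²); Merging all regions: only the r=10 sphere at (7, -1.5) is present, so the union is just that shape — area = 309.02 mm². So its area = 309.02 mm². Layer 79 (z = 23.7): the cube is not intersected at this z (z outside [0, 11.5]); the r=10 sphere at (7, -1.5) slices to a regular 32-gon of circumradius 6.380 (√(r²−h²) with h=7.7 from center) (area = (32/2)·6.380²·sin(360°/32) = 127.07 mm²); Taking the union: only the r=10 sphere at (7, -1.5) is present, so the union is just that shape — area = 127.07 mm². So its area = 127.07 mm². Layer 50 is larger (309.02 vs 127.07 mm²).

layer 50 (z = 15 mm)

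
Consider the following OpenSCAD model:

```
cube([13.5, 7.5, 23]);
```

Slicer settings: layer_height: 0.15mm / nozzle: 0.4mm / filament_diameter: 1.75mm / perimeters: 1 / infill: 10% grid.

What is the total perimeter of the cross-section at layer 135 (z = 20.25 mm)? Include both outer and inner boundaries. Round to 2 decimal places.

At z = 20.25 mm: the 13.5×7.5 cube contributes its full rectangle (perimeter 42.00 mm). Overall, the cross-section is a single solid region. Total boundary length (outer) = 42.00 mm.

42.00 mm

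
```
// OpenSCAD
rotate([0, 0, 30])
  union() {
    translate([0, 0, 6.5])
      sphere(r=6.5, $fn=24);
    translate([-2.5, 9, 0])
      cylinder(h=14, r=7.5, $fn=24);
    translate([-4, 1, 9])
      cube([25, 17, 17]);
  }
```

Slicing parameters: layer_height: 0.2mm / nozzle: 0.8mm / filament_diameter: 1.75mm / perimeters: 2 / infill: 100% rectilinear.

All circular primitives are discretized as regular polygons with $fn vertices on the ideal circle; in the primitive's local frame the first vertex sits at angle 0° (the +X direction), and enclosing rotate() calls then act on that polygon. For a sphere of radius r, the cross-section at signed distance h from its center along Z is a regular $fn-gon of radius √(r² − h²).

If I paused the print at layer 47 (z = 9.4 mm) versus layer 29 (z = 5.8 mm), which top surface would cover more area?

Layer 47 (z = 9.4): the sphere: section is a regular 24-gon, circumradius = √(r²−h²) = √(6.5²−2.9²) = 5.817 (area = (24/2)·5.817²·sin(360°/24) = 105.10 mm²); the r=7.5 cylinder at (-2.5, 9) contributes a regular 24-gon of circumradius 7.5 (area = (24/2)·7.500²·sin(360°/24) = 174.70 mm²); the cube at (-4, 1) is present — its section is the full 25×17 rectangle (area 425.00 mm²); Taking the union: the regions partially overlap — summed areas 704.80 mm² minus the doubly-counted overlap 149.18 mm² gives 555.62 mm² — area = 555.62 mm²; (whole slice rotated 30° about Z — lengths, areas and connectivity unchanged). So its area = 555.62 mm². Layer 29 (z = 5.8): the r=6.5 sphere contributes a regular 24-gon of circumradius √(6.5²−0.7²) = 6.462 (area = (24/2)·6.462²·sin(360°/24) = 129.70 mm²); the cylinder at (-2.5, 9): section is a regular 24-gon, circumradius r=7.5 (area = (24/2)·7.500²·sin(360°/24) = 174.70 mm²); the cube at (-4, 1) is not intersected at this z (z outside [9, 26]); Merging all regions: the regions partially overlap — summed areas 304.40 mm² minus the doubly-counted overlap 32.12 mm² gives 272.28 mm² — area = 272.28 mm²; (whole slice rotated 30° about Z — lengths, areas and connectivity unchanged). So its area = 272.28 mm². Layer 47 is larger (555.62 vs 272.28 mm²).

layer 47 (z = 9.4 mm)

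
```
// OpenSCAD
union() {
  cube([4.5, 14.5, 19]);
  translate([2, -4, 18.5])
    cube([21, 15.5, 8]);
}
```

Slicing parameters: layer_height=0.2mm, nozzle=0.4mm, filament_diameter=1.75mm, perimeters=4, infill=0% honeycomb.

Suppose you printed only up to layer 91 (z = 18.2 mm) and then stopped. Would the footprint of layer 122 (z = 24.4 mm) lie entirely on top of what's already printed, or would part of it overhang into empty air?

Compare the two slices. At z = 18.2: the cube is present — its section is the full 4.5×14.5 rectangle (area 65.25 mm²); the cube at (2, -4) is absent (z outside [18.5, 26.5]); Combining (union): only the 4.5×14.5 cube is present, so the union is just that shape — area = 65.25 mm². At z = 24.4: the cube is not intersected at this z (z outside [0, 19]); the 21×15.5 cube at (2, -4) contributes its full rectangle (area 325.50 mm²); Taking the union: only the 21×15.5 cube at (2, -4) is present, so the union is just that shape — area = 325.50 mm². Checking containment: at z = 24.4 the cross-section extends beyond the z = 18.2 cross-section by about 296.75 mm².

part overhangs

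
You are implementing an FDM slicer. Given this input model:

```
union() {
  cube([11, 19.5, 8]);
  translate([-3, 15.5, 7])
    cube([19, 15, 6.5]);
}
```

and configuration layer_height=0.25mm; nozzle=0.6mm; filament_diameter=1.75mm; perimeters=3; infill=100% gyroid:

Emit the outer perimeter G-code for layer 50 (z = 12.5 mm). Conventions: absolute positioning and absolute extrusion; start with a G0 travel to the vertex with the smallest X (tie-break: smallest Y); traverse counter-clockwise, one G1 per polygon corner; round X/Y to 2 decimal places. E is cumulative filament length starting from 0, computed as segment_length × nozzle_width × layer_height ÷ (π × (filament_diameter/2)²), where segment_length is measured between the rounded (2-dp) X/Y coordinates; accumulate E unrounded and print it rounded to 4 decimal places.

G0 X-3.00 Y15.50 Z12.50
G1 X16.00 Y15.50 E1.1849
G1 X16.00 Y30.50 E2.1203
G1 X-3.00 Y30.50 E3.3052
G1 X-3.00 Y15.50 E4.2407

At z = 12.5 mm: the cube does not reach this height (z outside [0, 8]); the cube at (-3, 15.5) is present — its section is the full 19×15 rectangle; Taking the union: only the 19×15 cube at (-3, 15.5) is present, so the union is just that shape — 1 connected region. The outline is a single polygon with 4 vertices. Extrusion per mm of travel: 0.6 × 0.25 / (π × 0.875²) = 0.062363. Accumulating E over each segment gives final E = 4.2407.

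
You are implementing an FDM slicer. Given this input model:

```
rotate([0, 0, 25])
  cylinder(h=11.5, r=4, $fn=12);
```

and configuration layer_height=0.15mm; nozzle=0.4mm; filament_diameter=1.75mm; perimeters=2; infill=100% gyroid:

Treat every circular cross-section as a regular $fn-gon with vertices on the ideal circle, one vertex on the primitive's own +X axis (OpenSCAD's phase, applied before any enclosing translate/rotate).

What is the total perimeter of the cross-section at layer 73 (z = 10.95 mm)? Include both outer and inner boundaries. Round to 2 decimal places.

At z = 10.95 mm: the cylinder: section is a regular 12-gon, circumradius r=4 (perimeter = 2·12·4.000·sin(180°/12) = 24.85 mm); (whole slice rotated 25° about Z — lengths, areas and connectivity unchanged). Overall, the cross-section is a single solid region. Total boundary length (outer) = 24.85 mm.

24.85 mm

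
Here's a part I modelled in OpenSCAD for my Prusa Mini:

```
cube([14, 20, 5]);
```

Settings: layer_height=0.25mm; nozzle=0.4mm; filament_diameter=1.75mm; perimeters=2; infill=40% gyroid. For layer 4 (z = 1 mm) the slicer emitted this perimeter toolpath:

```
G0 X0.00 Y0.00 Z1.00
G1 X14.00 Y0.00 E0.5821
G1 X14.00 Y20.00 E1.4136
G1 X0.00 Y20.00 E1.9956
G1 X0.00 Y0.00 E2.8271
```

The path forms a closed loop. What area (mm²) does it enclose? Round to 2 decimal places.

280.00 mm²

Apply the shoelace formula to the sequence of (X, Y) vertices; enclosed area = 280.00 mm².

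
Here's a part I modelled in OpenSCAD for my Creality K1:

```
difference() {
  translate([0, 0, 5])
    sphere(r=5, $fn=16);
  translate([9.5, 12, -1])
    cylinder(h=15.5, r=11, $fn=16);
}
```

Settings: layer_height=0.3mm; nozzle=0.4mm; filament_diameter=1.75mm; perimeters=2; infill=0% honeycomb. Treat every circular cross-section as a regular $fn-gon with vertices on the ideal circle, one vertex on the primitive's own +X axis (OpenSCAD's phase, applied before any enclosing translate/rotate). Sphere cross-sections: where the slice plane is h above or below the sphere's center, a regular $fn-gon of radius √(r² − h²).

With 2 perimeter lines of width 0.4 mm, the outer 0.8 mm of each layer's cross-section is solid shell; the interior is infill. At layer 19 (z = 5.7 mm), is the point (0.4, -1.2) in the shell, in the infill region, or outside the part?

infill

At z = 5.7 mm: the r=5 sphere contributes a regular 16-gon of circumradius √(5²−0.7²) = 4.951; the r=11 cylinder at (9.5, 12) gives a regular 16-gon of circumradius 11 (constant along its height); Subtracting the remaining from the first: starting from the r=5 sphere, the r=11 cylinder at (9.5, 12) partially overlaps it — only the 1.01 mm² overlap (of its 370.44 mm²) is removed, clipping the outline — 1 connected region. Overall, the cross-section is a single solid region. The nearest boundary edge runs (1.89, -4.57)→(-0.00, -4.95); distance from the point to it = 3.60 mm. The point is inside the cross-section and 3.60 mm from the nearest boundary — more than the 0.8 mm shell width (2 × 0.4), so it's in the infill interior.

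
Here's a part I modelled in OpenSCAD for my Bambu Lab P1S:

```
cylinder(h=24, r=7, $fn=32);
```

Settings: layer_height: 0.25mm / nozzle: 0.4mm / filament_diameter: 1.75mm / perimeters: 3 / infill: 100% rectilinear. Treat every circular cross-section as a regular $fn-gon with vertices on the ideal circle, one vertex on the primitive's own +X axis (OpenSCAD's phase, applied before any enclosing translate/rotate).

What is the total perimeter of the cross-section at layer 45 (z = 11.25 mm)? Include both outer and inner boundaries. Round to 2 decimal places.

43.91 mm

At z = 11.25 mm: the r=7 cylinder gives a regular 32-gon of circumradius 7 (constant along its height) (perimeter = 2·32·7.000·sin(180°/32) = 43.91 mm). Overall, the cross-section is a single solid region. Total boundary length (outer) = 43.91 mm.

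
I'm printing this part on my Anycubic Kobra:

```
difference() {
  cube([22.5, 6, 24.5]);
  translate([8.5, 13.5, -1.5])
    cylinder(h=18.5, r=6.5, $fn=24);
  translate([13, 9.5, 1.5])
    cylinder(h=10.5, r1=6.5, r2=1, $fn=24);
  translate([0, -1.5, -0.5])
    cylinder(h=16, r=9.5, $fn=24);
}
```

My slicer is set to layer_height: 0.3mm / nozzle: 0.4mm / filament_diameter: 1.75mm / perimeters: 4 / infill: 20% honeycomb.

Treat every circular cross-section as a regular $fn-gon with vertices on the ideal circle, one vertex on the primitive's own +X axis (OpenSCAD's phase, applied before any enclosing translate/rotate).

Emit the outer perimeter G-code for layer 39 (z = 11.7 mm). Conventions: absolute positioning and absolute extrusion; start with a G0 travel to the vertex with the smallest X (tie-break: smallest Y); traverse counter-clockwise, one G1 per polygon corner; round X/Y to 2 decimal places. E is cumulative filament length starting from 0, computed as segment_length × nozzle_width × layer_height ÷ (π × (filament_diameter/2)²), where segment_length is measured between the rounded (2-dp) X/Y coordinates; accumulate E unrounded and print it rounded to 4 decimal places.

G0 X5.70 Y6.00 Z11.70
G1 X6.72 Y5.22 E0.0641
G1 X8.23 Y3.25 E0.1879
G1 X9.18 Y0.96 E0.3116
G1 X9.30 Y0.00 E0.3599
G1 X22.50 Y0.00 E1.0184
G1 X22.50 Y6.00 E1.3177
G1 X5.70 Y6.00 E2.1559

At z = 11.7 mm: the 22.5×6 cube contributes its full rectangle; the cylinder at (8.5, 13.5): section is a regular 24-gon, circumradius r=6.5; the cone at (13, 9.5) (r1=6.5→r2=1) has section circumradius 1.157 here — a regular 24-gon; the r=9.5 cylinder at (0, -1.5) gives a regular 24-gon of circumradius 9.5 (constant along its height); Subtracting the remaining from the first: starting from the 22.5×6 cube, the r=6.5 cylinder at (8.5, 13.5) misses the remaining region (no effect); the cone at (13, 9.5) misses the remaining region (no effect); the r=9.5 cylinder at (0, -1.5) partially overlaps it — only the 48.36 mm² overlap (of its 280.30 mm²) is removed, clipping the outline — 1 connected region. The outline is a single polygon with 7 vertices. Extrusion per mm of travel: 0.4 × 0.3 / (π × 0.875²) = 0.049890. Accumulating E over each segment gives final E = 2.1559.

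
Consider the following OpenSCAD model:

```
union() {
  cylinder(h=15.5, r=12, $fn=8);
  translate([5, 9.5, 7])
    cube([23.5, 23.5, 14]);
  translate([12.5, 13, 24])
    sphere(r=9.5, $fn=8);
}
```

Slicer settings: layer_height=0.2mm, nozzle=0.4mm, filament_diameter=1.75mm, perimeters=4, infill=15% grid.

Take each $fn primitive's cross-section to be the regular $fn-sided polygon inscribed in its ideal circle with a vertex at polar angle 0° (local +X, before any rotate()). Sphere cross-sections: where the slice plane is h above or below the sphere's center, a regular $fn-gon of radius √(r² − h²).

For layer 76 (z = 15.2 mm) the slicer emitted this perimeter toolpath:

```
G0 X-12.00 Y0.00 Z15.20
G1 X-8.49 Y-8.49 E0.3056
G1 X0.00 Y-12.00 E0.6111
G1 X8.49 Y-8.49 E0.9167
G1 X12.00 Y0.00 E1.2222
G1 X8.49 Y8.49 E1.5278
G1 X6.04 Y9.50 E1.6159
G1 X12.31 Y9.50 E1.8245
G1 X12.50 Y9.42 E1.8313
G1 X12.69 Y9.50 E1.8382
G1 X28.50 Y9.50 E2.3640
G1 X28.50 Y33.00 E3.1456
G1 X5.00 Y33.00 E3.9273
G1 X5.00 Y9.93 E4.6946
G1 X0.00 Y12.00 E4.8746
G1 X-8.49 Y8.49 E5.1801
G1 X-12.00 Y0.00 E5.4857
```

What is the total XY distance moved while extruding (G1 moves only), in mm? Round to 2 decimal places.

164.93 mm

Sum the Euclidean lengths of each G1 segment: total = 164.93 mm.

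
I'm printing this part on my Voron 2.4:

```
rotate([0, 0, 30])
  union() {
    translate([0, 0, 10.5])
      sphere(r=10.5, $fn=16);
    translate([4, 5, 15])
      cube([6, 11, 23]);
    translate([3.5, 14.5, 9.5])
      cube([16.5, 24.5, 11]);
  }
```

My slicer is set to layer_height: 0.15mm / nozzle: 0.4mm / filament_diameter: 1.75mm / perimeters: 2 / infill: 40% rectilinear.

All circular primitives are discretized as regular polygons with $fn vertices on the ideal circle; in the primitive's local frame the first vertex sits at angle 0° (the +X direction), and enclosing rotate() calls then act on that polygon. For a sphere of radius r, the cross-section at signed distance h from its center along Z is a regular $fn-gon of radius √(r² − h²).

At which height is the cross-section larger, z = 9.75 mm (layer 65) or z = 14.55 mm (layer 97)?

Layer 65 (z = 9.75): the r=10.5 sphere slices to a regular 16-gon of circumradius 10.473 (√(r²−h²) with h=0.75 from center) (area = (16/2)·10.473²·sin(360°/16) = 335.80 mm²); the cube at (4, 5) does not reach this height (z outside [15, 38]); the 16.5×24.5 cube at (3.5, 14.5) contributes its full rectangle (area 404.25 mm²); Taking the union: the 2 present regions are separate (no shared area or edge), so areas and boundary lengths simply add and each stays a separate island — area = 740.05 mm²; (rotated 30° about Z; rotation is an isometry so areas/perimeters/island counts are preserved). So its area = 740.05 mm². Layer 97 (z = 14.55): the r=10.5 sphere slices to a regular 16-gon of circumradius 9.687 (√(r²−h²) with h=4.05 from center) (area = (16/2)·9.687²·sin(360°/16) = 287.31 mm²); the cube at (4, 5) is absent (z outside [15, 38]); the cube at (3.5, 14.5) is present — its section is the full 16.5×24.5 rectangle (area 404.25 mm²); Merging all regions: the 2 present regions are separate (no shared area or edge), so areas and boundary lengths simply add and each stays a separate island — area = 691.56 mm²; (rotated 30° about Z; rotation is an isometry so areas/perimeters/island counts are preserved). So its area = 691.56 mm². Layer 65 is larger (740.05 vs 691.56 mm²).

layer 65 (z = 9.75 mm)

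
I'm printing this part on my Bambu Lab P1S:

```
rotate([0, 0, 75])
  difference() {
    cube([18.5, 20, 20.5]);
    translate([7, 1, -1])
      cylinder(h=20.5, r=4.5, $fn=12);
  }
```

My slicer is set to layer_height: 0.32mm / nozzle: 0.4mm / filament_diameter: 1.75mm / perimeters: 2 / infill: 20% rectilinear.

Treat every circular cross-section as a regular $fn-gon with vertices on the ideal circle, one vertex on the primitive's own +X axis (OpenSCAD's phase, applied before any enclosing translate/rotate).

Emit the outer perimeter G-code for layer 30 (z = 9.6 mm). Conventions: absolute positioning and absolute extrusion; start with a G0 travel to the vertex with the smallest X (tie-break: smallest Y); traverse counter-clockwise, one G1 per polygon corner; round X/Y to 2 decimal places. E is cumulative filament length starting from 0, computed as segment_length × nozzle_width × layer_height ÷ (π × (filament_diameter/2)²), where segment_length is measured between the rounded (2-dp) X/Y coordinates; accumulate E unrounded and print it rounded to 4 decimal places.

G0 X-19.32 Y5.18 Z9.60
G1 X0.00 Y0.00 E1.0645
G1 X0.72 Y2.67 E1.2116
G1 X-0.32 Y2.67 E1.2670
G1 X-2.34 Y3.84 E1.3912
G1 X-3.50 Y5.86 E1.5151
G1 X-3.50 Y8.18 E1.6386
G1 X-2.34 Y10.20 E1.7626
G1 X-0.32 Y11.37 E1.8868
G1 X2.01 Y11.37 E2.0108
G1 X2.91 Y10.85 E2.0661
G1 X4.79 Y17.87 E2.4528
G1 X-14.53 Y23.05 E3.5173
G1 X-19.32 Y5.18 E4.5018

At z = 9.6 mm: the cube is present — its section is the full 18.5×20 rectangle; the r=4.5 cylinder at (7, 1) contributes a regular 12-gon of circumradius 4.5; Taking the first minus the rest: starting from the 18.5×20 cube, the r=4.5 cylinder at (7, 1) partially overlaps it — only the 39.11 mm² overlap (of its 60.75 mm²) is removed, clipping the outline — 1 connected region; (whole slice rotated 75° about Z — lengths, areas and connectivity unchanged). The outline is a single polygon with 13 vertices. Extrusion per mm of travel: 0.4 × 0.32 / (π × 0.875²) = 0.053216. Accumulating E over each segment gives final E = 4.5018.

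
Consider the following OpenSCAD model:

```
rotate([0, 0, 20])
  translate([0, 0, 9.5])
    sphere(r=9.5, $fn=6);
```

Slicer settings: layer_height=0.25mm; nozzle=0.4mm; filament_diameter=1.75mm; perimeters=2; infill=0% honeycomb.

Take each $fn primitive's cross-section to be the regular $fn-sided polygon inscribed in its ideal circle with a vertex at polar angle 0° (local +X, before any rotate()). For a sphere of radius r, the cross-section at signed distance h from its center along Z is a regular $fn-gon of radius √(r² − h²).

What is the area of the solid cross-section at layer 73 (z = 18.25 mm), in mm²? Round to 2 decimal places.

At z = 18.25 mm: the sphere: section is a regular 6-gon, circumradius = √(r²−h²) = √(9.5²−8.75²) = 3.700 (area = (6/2)·3.700²·sin(360°/6) = 35.56 mm²); (rotated 20° about Z; rotation is an isometry so areas/perimeters/island counts are preserved). Overall, the cross-section is a single solid region. Net area = 35.56 mm².

35.56 mm²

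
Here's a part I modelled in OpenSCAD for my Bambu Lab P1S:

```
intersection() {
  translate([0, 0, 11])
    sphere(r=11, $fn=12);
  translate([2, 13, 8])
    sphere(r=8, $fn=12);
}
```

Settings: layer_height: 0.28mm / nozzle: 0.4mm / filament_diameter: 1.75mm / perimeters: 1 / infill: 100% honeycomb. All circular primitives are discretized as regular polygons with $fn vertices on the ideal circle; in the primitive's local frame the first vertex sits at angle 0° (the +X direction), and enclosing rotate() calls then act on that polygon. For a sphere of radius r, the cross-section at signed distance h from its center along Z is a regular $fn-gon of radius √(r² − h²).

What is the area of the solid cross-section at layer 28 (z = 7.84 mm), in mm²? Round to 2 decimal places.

41.85 mm²

At z = 7.84 mm: the r=11 sphere contributes a regular 12-gon of circumradius √(11²−3.16²) = 10.536 (area = (12/2)·10.536²·sin(360°/12) = 333.04 mm²); the sphere at (2, 13): section is a regular 12-gon, circumradius = √(r²−h²) = √(8²−0.16²) = 7.998 (area = (12/2)·7.998²·sin(360°/12) = 191.92 mm²); After intersecting: the r=8 sphere at (2, 13) partially overlaps the r=11 sphere; clipping to the common part keeps 41.85 mm² — area = 41.85 mm². Overall, the cross-section is a single solid region. Net area = 41.85 mm².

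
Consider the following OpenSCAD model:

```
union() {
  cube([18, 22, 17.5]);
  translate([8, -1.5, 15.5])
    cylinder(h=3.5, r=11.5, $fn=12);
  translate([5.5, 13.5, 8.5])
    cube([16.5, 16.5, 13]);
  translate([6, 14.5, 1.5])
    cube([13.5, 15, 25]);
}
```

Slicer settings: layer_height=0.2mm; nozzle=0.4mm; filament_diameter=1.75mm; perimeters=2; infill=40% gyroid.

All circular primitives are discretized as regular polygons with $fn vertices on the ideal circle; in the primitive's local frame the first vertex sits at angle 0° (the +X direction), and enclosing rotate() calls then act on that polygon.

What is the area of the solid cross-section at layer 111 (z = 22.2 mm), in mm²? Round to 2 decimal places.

202.50 mm²

At z = 22.2 mm: the cube is absent (z outside [0, 17.5]); the cylinder at (8, -1.5) is not intersected at this z (z outside [15.5, 19]); the cube at (5.5, 13.5) does not reach this height (z outside [8.5, 21.5]); the cube at (6, 14.5) is present — its section is the full 13.5×15 rectangle (area 202.50 mm²); Taking the union: only the 13.5×15 cube at (6, 14.5) is present, so the union is just that shape — area = 202.50 mm². Overall, the cross-section is a single solid region. Net area = 202.50 mm².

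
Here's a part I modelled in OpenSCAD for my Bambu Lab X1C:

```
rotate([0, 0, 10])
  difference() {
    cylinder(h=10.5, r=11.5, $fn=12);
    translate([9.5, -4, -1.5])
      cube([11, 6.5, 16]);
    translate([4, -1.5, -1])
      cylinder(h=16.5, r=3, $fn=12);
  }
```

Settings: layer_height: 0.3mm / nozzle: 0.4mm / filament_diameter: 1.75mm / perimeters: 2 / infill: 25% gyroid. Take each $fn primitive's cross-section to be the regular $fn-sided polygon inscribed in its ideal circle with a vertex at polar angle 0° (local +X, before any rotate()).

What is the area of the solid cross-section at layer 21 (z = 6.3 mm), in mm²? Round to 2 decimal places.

At z = 6.3 mm: the cylinder: section is a regular 12-gon, circumradius r=11.5 (area = (12/2)·11.500²·sin(360°/12) = 396.75 mm²); the cube at (9.5, -4) is present — its section is the full 11×6.5 rectangle (area 71.50 mm²); the r=3 cylinder at (4, -1.5) contributes a regular 12-gon of circumradius 3 (area = (12/2)·3.000²·sin(360°/12) = 27.00 mm²); After the difference (first − rest): starting from the r=11.5 cylinder (396.75 mm²), the 11×6.5 cube at (9.5, -4) partially overlaps it — only the 10.02 mm² overlap (of its 71.50 mm²) is removed, clipping the outline; the r=3 cylinder at (4, -1.5) lies wholly inside it (removes its full 27.00 mm² and its 18.63 mm outline becomes a hole wall) — area = 359.73 mm²; (rotated 10° about Z; rotation is an isometry so areas/perimeters/island counts are preserved). Overall, the cross-section is one region with 1 hole. Net area = 359.73 mm².

359.73 mm²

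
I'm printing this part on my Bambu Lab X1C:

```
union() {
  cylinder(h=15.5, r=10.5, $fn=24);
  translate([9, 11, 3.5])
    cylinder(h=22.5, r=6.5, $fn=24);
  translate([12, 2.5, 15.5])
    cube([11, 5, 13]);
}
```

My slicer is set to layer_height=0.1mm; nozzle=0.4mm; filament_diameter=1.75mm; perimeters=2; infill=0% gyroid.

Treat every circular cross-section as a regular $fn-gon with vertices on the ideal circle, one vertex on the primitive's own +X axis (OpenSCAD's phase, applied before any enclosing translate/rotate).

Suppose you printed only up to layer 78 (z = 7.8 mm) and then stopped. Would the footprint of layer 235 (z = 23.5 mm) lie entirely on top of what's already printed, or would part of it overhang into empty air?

Compare the two slices. At z = 7.8: the r=10.5 cylinder gives a regular 24-gon of circumradius 10.5 (constant along its height) (area = (24/2)·10.500²·sin(360°/24) = 342.42 mm²); the r=6.5 cylinder at (9, 11) contributes a regular 24-gon of circumradius 6.5 (area = (24/2)·6.500²·sin(360°/24) = 131.22 mm²); the cube at (12, 2.5) is not intersected at this z (z outside [15.5, 28.5]); Merging all regions: the regions partially overlap — summed areas 473.64 mm² minus the doubly-counted overlap 16.14 mm² gives 457.50 mm² — area = 457.50 mm². At z = 23.5: the cylinder is absent (z outside [0, 15.5]); the cylinder at (9, 11): section is a regular 24-gon, circumradius r=6.5 (area = (24/2)·6.500²·sin(360°/24) = 131.22 mm²); the cube at (12, 2.5) is present — its section is the full 11×5 rectangle (area 55.00 mm²); Taking the union: the regions partially overlap — summed areas 186.22 mm² minus the doubly-counted overlap 3.18 mm² gives 183.04 mm² — area = 183.04 mm². Checking containment: at z = 23.5 the cross-section extends beyond the z = 7.8 cross-section by about 51.82 mm².

part overhangs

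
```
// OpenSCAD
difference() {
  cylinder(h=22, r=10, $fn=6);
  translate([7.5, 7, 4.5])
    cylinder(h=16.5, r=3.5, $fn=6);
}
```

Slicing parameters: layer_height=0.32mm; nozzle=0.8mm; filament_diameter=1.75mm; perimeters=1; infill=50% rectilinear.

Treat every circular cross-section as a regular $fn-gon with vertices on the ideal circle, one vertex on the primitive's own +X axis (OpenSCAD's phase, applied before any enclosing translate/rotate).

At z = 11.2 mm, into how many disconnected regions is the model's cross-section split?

1

At z = 11.2 mm: the r=10 cylinder gives a regular 6-gon of circumradius 10 (constant along its height); the r=3.5 cylinder at (7.5, 7) gives a regular 6-gon of circumradius 3.5 (constant along its height); Subtracting the remaining from the first: starting from the r=10 cylinder, the r=3.5 cylinder at (7.5, 7) partially overlaps it — only the 7.60 mm² overlap (of its 31.83 mm²) is removed, clipping the outline — 1 connected region. The result has 1 disconnected region.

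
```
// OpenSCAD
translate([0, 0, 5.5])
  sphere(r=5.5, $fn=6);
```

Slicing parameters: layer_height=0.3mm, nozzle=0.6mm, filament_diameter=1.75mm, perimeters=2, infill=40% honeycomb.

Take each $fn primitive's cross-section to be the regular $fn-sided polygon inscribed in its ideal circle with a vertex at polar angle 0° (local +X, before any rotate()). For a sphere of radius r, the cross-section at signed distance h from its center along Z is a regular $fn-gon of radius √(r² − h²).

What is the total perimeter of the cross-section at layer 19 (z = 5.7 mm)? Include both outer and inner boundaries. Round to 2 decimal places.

32.98 mm

At z = 5.7 mm: the sphere: section is a regular 6-gon, circumradius = √(r²−h²) = √(5.5²−0.2²) = 5.496 (perimeter = 2·6·5.496·sin(180°/6) = 32.98 mm). Overall, the cross-section is a single solid region. Total boundary length (outer) = 32.98 mm.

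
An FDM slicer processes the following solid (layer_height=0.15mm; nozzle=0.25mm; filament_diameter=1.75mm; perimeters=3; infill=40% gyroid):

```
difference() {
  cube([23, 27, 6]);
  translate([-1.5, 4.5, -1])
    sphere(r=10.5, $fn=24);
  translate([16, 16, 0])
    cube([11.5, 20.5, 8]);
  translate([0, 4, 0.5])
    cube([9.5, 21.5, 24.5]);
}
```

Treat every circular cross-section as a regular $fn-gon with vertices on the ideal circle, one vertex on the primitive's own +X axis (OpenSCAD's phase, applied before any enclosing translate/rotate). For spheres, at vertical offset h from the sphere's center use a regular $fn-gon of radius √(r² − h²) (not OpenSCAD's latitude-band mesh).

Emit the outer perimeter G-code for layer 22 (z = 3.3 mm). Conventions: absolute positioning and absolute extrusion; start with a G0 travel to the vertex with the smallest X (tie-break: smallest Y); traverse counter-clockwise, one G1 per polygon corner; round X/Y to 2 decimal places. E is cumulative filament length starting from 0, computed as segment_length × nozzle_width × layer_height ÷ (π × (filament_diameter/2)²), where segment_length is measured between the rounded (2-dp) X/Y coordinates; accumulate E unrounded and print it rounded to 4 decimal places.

G0 X0.00 Y25.50 Z3.30
G1 X9.50 Y25.50 E0.1481
G1 X9.50 Y4.00 E0.4833
G1 X8.01 Y4.00 E0.5065
G1 X7.75 Y2.02 E0.5377
G1 X6.92 Y0.00 E0.5717
G1 X23.00 Y0.00 E0.8224
G1 X23.00 Y16.00 E1.0719
G1 X16.00 Y16.00 E1.1810
G1 X16.00 Y27.00 E1.3525
G1 X0.00 Y27.00 E1.6020
G1 X0.00 Y25.50 E1.6253

At z = 3.3 mm: the 23×27 cube contributes its full rectangle; the r=10.5 sphere at (-1.5, 4.5) contributes a regular 24-gon of circumradius √(10.5²−4.3²) = 9.579; the 11.5×20.5 cube at (16, 16) contributes its full rectangle; the cube at (0, 4) (footprint 9.5×21.5) is included at this height; Subtracting the remaining from the first: starting from the 23×27 cube, the r=10.5 sphere at (-1.5, 4.5) partially overlaps it — only the 91.47 mm² overlap (of its 284.99 mm²) is removed, clipping the outline; the 11.5×20.5 cube at (16, 16) partially overlaps it — only the 77.00 mm² overlap (of its 235.75 mm²) is removed, clipping the outline; the 9.5×21.5 cube at (0, 4) partially overlaps it — only the 143.20 mm² overlap (of its 204.25 mm²) is removed, clipping the outline — 1 connected region. The outline is a single polygon with 11 vertices. Extrusion per mm of travel: 0.25 × 0.15 / (π × 0.875²) = 0.015591. Accumulating E over each segment gives final E = 1.6253.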